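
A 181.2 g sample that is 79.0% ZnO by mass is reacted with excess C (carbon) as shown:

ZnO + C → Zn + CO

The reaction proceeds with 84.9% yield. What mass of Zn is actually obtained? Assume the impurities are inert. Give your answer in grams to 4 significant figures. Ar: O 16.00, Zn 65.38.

Pure ZnO available = 181.2 g × 0.790 = 143.15 g.
M(ZnO) = 65.38 + 16.00 = 81.38 g/mol.
M(Zn) = 65.38 g/mol.
n(ZnO) = 143.15 g / 81.38 g/mol = 1.7590 mol.
From the equation the ZnO:Zn mole ratio is 1:1, so n(Zn) = 1.7590 × 1/1 = 1.7590 mol.
Mass of Zn = 1.7590 mol × 65.38 g/mol = 115.00 g.
Actual mass collected = 115.00 g × 0.849 = 97.638 g.

97.64 g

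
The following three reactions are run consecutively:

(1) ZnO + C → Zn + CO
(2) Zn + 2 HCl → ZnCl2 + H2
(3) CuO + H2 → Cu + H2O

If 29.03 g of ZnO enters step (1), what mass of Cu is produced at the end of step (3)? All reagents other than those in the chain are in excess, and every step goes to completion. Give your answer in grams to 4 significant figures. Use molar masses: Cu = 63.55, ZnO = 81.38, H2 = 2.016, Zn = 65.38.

22.67 g

n(ZnO) = 29.03 / 81.38 = 0.35672 mol.
Reaction (1): ZnO→Zn ratio 1:1 ⇒ n(Zn) = 0.35672 mol.
Reaction (2): Zn→H2 ratio 1:1 ⇒ n(H2) = 0.35672 mol.
Reaction (3): H2→Cu ratio 1:1 ⇒ n(Cu) = 0.35672 mol.
Mass of Cu = 0.35672 × 63.55 = 22.670 g.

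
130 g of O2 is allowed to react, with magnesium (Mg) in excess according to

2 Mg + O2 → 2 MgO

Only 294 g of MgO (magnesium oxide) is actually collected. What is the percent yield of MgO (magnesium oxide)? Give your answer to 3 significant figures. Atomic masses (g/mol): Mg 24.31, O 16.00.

M(O2) = 2(16.00) = 32.00 g/mol.
M(MgO) = 24.31 + 16.00 = 40.31 g/mol.
n(O2) = 130.0 g / 32.00 g/mol = 4.062 mol.
From the equation the O2:MgO mole ratio is 1:2, so n(MgO) = 4.062 × 2/1 = 8.125 mol.
Mass of MgO = 8.125 mol × 40.31 g/mol = 327.5 g.
This is the theoretical yield. Percent yield = 294 g / 327.5 g × 100% = 89.77%.

89.8 %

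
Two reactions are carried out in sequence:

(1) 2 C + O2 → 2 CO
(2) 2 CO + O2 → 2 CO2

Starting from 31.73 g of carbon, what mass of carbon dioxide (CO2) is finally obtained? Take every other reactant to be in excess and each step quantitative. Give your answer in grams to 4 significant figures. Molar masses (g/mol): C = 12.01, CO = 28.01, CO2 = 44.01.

n(C) = 31.730 / 12.01 = 2.6420 mol.
Step 1 gives a 2:2 ratio of C to CO, so n(CO) = 2.6420 mol.
In step 2 the CO:CO2 ratio is 2:2, so n(CO2) = 2.6420 mol.
Mass of CO2 = 2.6420 × 44.01 = 116.27 g.

116.3 g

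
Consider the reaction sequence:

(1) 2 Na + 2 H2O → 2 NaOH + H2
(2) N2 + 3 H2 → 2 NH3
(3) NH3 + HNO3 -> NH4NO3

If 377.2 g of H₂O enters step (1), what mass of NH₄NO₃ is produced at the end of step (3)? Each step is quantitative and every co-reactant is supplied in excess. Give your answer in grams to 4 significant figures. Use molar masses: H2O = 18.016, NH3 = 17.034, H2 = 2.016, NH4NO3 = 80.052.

n(H2O) = 377.2 / 18.016 = 20.937 mol.
Reaction (1): H2O→H2 ratio 2:1 ⇒ n(H2) = 10.468 mol.
Reaction (2): H2→NH3 ratio 3:2 ⇒ n(NH3) = 6.9790 mol.
Reaction (3): NH3→NH4NO3 ratio 1:1 ⇒ n(NH4NO3) = 6.9790 mol.
Mass of NH4NO3 = 6.9790 × 80.052 = 558.68 g.

558.7 g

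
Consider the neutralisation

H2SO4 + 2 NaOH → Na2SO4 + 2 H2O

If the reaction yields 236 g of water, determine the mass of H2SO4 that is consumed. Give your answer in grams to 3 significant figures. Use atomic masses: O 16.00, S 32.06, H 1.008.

642 g

M(H2O) = 2(1.008) + 16.00 = 18.016 g/mol.
M(H2SO4) = 2(1.008) + 32.06 + 4(16.00) = 98.076 g/mol.
n(H2O) = 236.0 g / 18.016 g/mol = 13.10 mol.
From the equation the H2O:H2SO4 mole ratio is 2:1, so n(H2SO4) = 13.10 × 1/2 = 6.550 mol.
Mass of H2SO4 = 6.550 mol × 98.076 g/mol = 642.4 g.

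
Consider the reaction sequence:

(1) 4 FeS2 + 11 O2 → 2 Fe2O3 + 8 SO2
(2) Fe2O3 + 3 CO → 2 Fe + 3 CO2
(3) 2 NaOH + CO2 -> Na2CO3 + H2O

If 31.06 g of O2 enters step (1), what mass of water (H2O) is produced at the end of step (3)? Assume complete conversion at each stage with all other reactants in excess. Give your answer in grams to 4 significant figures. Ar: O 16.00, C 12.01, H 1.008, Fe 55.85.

9.538 g

M(O2) = 2(16.00) = 32.00 g/mol.
M(H2O) = 2(1.008) + 16.00 = 18.016 g/mol.
n(O2) = 31.06 / 32.00 = 0.97062 mol.
Reaction (1): O2→Fe2O3 ratio 11:2 ⇒ n(Fe2O3) = 0.17648 mol.
Reaction (2): Fe2O3→CO2 ratio 1:3 ⇒ n(CO2) = 0.52943 mol.
Reaction (3): CO2→H2O ratio 1:1 ⇒ n(H2O) = 0.52943 mol.
Mass of H2O = 0.52943 × 18.016 = 9.5382 g.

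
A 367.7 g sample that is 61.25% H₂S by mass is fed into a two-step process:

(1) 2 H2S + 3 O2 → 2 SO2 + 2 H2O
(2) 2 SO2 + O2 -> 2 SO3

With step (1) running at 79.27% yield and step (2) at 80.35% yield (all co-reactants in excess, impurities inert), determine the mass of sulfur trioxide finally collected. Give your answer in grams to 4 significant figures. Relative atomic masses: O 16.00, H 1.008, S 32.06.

337.0 g

Pure H2S = 367.7 × 0.6125 = 225.22 g.
M(H2S) = 2(1.008) + 32.06 = 34.076 g/mol.
M(SO3) = 32.06 + 3(16.00) = 80.06 g/mol.
n(H2S) = 225.22 / 34.076 = 6.6092 mol.
Step 1 (H2S:SO2 = 2:2): theoretical n(SO2) = 6.6092 mol; at 79.27% yield, n(SO2) = 5.2391 mol.
Step 2 (SO2:SO3 = 2:2): theoretical n(SO3) = 5.2391 mol, so theoretical mass = 5.2391 × 80.06 = 419.45 g.
At 80.35% yield, actual mass of SO3 = 419.45 × 0.8035 = 337.02 g.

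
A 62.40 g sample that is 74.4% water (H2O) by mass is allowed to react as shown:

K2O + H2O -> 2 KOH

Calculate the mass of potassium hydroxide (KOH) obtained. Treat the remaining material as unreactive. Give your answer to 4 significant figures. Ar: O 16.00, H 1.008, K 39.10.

289.2 g

Mass of pure H2O = 62.40 g × 0.744 = 46.426 g.
M(H2O) = 2(1.008) + 16.00 = 18.016 g/mol.
M(KOH) = 39.10 + 16.00 + 1.008 = 56.108 g/mol.
n(H2O) = 46.426 g / 18.016 g/mol = 2.5769 mol.
From the equation the H2O:KOH mole ratio is 1:2, so n(KOH) = 2.5769 × 2/1 = 5.1538 mol.
Mass of KOH = 5.1538 mol × 56.108 g/mol = 289.17 g.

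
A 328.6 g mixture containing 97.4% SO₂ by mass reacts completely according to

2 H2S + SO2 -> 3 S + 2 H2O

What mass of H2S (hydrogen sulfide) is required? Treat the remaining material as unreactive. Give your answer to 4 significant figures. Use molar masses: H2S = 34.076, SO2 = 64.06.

Mass of pure SO2 = 328.6 g × 0.974 = 320.06 g.
n(SO2) = 320.06 g / 64.06 g/mol = 4.9962 mol.
From the equation the SO2:H2S mole ratio is 1:2, so n(H2S) = 4.9962 × 2/1 = 9.9924 mol.
Mass of H2S = 9.9924 mol × 34.076 g/mol = 340.50 g.

340.5 g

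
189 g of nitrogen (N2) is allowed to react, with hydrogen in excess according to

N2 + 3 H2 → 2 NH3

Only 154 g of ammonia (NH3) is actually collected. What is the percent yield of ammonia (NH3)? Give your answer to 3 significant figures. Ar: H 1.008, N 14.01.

67.0 %

M(N2) = 2(14.01) = 28.02 g/mol.
M(NH3) = 14.01 + 3(1.008) = 17.034 g/mol.
n(N2) = 189.0 g / 28.02 g/mol = 6.745 mol.
From the equation the N2:NH3 mole ratio is 1:2, so n(NH3) = 6.745 × 2/1 = 13.49 mol.
Mass of NH3 = 13.49 mol × 17.034 g/mol = 229.8 g.
This is the theoretical yield. Percent yield = 154 g / 229.8 g × 100% = 67.02%.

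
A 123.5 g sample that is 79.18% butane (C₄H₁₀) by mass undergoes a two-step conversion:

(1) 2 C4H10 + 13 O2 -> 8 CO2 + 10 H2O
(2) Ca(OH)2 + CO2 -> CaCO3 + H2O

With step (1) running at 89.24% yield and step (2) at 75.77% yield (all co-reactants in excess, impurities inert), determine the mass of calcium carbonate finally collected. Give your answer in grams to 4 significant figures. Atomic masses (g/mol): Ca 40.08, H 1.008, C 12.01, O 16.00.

Pure C4H10 = 123.5 × 0.7918 = 97.787 g.
M(C4H10) = 4(12.01) + 10(1.008) = 58.12 g/mol.
M(CaCO3) = 40.08 + 12.01 + 3(16.00) = 100.09 g/mol.
n(C4H10) = 97.787 / 58.12 = 1.6825 mol.
Step 1 (C4H10:CO2 = 2:8): theoretical n(CO2) = 6.7300 mol; at 89.24% yield, n(CO2) = 6.0059 mol.
Step 2 (CO2:CaCO3 = 1:1): theoretical n(CaCO3) = 6.0059 mol, so theoretical mass = 6.0059 × 100.09 = 601.13 g.
At 75.77% yield, actual mass of CaCO3 = 601.13 × 0.7577 = 455.47 g.

455.5 g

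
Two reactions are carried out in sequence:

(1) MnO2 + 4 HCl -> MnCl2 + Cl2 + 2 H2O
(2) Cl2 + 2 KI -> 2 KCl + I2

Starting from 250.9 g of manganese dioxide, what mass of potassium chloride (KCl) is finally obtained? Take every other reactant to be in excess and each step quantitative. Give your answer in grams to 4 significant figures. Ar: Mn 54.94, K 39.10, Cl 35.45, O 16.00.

430.3 g

M(MnO2) = 54.94 + 2(16.00) = 86.94 g/mol.
M(KCl) = 39.10 + 35.45 = 74.55 g/mol.
n(MnO2) = 250.90 / 86.94 = 2.8859 mol.
Step 1 gives a 1:1 ratio of MnO2 to Cl2, so n(Cl2) = 2.8859 mol.
In step 2 the Cl2:KCl ratio is 1:2, so n(KCl) = 5.7718 mol.
Mass of KCl = 5.7718 × 74.55 = 430.29 g.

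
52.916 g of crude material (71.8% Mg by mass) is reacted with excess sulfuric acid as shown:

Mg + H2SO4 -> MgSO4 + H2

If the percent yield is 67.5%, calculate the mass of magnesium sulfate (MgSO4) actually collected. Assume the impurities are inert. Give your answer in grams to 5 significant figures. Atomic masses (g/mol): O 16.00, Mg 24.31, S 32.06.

Pure Mg available = 52.916 g × 0.718 = 37.9937 g.
M(Mg) = 24.31 g/mol.
M(MgSO4) = 24.31 + 32.06 + 4(16.00) = 120.37 g/mol.
n(Mg) = 37.9937 g / 24.31 g/mol = 1.56288 mol.
From the equation the Mg:MgSO4 mole ratio is 1:1, so n(MgSO4) = 1.56288 × 1/1 = 1.56288 mol.
Mass of MgSO4 = 1.56288 mol × 120.37 g/mol = 188.124 g.
Actual mass collected = 188.124 g × 0.675 = 126.984 g.

126.98 g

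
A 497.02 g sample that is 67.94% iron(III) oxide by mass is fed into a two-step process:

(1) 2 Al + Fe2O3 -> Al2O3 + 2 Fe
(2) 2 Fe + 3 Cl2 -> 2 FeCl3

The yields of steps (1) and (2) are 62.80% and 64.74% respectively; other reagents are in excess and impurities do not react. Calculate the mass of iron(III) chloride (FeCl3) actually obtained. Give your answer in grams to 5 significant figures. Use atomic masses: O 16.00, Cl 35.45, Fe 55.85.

Pure Fe2O3 = 497.02 × 0.6794 = 337.675 g.
M(Fe2O3) = 2(55.85) + 3(16.00) = 159.70 g/mol.
M(FeCl3) = 55.85 + 3(35.45) = 162.20 g/mol.
n(Fe2O3) = 337.675 / 159.70 = 2.11444 mol.
Step 1 (Fe2O3:Fe = 1:2): theoretical n(Fe) = 4.22887 mol; at 62.80% yield, n(Fe) = 2.65573 mol.
Step 2 (Fe:FeCl3 = 2:2): theoretical n(FeCl3) = 2.65573 mol, so theoretical mass = 2.65573 × 162.20 = 430.760 g.
At 64.74% yield, actual mass of FeCl3 = 430.760 × 0.6474 = 278.874 g.

278.87 g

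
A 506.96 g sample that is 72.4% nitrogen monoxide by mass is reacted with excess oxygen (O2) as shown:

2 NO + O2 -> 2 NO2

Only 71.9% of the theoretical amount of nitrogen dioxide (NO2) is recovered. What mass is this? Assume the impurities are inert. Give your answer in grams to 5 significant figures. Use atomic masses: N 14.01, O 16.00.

Pure NO available = 506.96 g × 0.724 = 367.039 g.
M(NO) = 14.01 + 16.00 = 30.01 g/mol.
M(NO2) = 14.01 + 2(16.00) = 46.01 g/mol.
n(NO) = 367.039 g / 30.01 g/mol = 12.2306 mol.
From the equation the NO:NO2 mole ratio is 2:2, so n(NO2) = 12.2306 × 2/2 = 12.2306 mol.
Mass of NO2 = 12.2306 mol × 46.01 g/mol = 562.728 g.
Actual mass collected = 562.728 g × 0.719 = 404.601 g.

404.60 g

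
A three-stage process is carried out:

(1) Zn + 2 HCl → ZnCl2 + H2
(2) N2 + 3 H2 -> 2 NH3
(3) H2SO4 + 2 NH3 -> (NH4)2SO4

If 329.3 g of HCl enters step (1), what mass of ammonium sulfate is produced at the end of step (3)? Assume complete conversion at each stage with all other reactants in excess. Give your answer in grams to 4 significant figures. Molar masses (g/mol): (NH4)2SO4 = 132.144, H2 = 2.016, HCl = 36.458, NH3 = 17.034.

n(HCl) = 329.3 / 36.458 = 9.0323 mol.
Reaction (1): HCl→H2 ratio 2:1 ⇒ n(H2) = 4.5162 mol.
Reaction (2): H2→NH3 ratio 3:2 ⇒ n(NH3) = 3.0108 mol.
Reaction (3): NH3→(NH4)2SO4 ratio 2:1 ⇒ n((NH4)2SO4) = 1.5054 mol.
Mass of (NH4)2SO4 = 1.5054 × 132.144 = 198.93 g.

198.9 g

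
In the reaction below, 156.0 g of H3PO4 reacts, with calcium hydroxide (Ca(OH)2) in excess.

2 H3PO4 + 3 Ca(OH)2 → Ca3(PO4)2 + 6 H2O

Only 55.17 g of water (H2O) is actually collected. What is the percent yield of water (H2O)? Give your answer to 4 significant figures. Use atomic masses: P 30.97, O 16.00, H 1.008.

M(H3PO4) = 3(1.008) + 30.97 + 4(16.00) = 97.994 g/mol.
M(H2O) = 2(1.008) + 16.00 = 18.016 g/mol.
n(H3PO4) = 156.00 g / 97.994 g/mol = 1.5919 mol.
From the equation the H3PO4:H2O mole ratio is 2:6, so n(H2O) = 1.5919 × 6/2 = 4.7758 mol.
Mass of H2O = 4.7758 mol × 18.016 g/mol = 86.041 g.
This is the theoretical yield. Percent yield = 55.17 g / 86.041 g × 100% = 64.121%.

64.12 %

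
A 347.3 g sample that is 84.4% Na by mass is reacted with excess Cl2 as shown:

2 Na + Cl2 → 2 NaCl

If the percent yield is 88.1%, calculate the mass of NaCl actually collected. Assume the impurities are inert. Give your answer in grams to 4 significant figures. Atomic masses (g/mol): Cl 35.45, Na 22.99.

656.4 g

Pure Na available = 347.3 g × 0.844 = 293.12 g.
M(Na) = 22.99 g/mol.
M(NaCl) = 22.99 + 35.45 = 58.44 g/mol.
n(Na) = 293.12 g / 22.99 g/mol = 12.750 mol.
From the equation the Na:NaCl mole ratio is 2:2, so n(NaCl) = 12.750 × 2/2 = 12.750 mol.
Mass of NaCl = 12.750 mol × 58.44 g/mol = 745.11 g.
Actual mass collected = 745.11 g × 0.881 = 656.44 g.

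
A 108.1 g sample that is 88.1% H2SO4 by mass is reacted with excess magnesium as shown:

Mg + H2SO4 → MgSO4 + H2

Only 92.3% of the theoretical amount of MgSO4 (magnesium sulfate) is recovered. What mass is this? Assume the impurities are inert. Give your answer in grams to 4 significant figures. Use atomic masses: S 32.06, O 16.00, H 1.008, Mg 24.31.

107.9 g

Pure H2SO4 available = 108.1 g × 0.881 = 95.236 g.
M(H2SO4) = 2(1.008) + 32.06 + 4(16.00) = 98.076 g/mol.
M(MgSO4) = 24.31 + 32.06 + 4(16.00) = 120.37 g/mol.
n(H2SO4) = 95.236 g / 98.076 g/mol = 0.97104 mol.
From the equation the H2SO4:MgSO4 mole ratio is 1:1, so n(MgSO4) = 0.97104 × 1/1 = 0.97104 mol.
Mass of MgSO4 = 0.97104 mol × 120.37 g/mol = 116.88 g.
Actual mass collected = 116.88 g × 0.923 = 107.88 g.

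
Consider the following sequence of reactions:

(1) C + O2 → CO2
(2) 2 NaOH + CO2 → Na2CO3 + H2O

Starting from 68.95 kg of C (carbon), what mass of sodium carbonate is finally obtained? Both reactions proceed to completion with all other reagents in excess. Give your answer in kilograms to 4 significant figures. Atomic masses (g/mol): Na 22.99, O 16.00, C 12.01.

608.5 kg

M(C) = 12.01 g/mol.
M(Na2CO3) = 2(22.99) + 12.01 + 3(16.00) = 105.99 g/mol.
68.95 kg = 68950 g.
n(C) = 68950 / 12.01 = 5741.0 mol.
Step 1 gives a 1:1 ratio of C to CO2, so n(CO2) = 5741.0 mol.
In step 2 the CO2:Na2CO3 ratio is 1:1, so n(Na2CO3) = 5741.0 mol.
Mass of Na2CO3 = 5741.0 × 105.99 = 608490 g = 608.5 kg.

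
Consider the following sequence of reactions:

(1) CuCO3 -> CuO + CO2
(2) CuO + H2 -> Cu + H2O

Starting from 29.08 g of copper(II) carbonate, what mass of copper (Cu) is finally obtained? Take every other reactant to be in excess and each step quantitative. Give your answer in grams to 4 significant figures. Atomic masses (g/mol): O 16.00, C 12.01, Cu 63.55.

14.96 g

M(CuCO3) = 63.55 + 12.01 + 3(16.00) = 123.56 g/mol.
M(Cu) = 63.55 g/mol.
n(CuCO3) = 29.080 / 123.56 = 0.23535 mol.
Step 1 gives a 1:1 ratio of CuCO3 to CuO, so n(CuO) = 0.23535 mol.
In step 2 the CuO:Cu ratio is 1:1, so n(Cu) = 0.23535 mol.
Mass of Cu = 0.23535 × 63.55 = 14.957 g.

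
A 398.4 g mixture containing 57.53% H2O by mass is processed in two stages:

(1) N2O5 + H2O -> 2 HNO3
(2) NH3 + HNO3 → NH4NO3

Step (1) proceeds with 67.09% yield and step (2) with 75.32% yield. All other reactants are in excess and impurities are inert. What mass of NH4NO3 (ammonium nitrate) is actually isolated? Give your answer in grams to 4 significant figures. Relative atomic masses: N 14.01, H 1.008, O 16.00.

Pure H2O = 398.4 × 0.5753 = 229.20 g.
M(H2O) = 2(1.008) + 16.00 = 18.016 g/mol.
M(NH4NO3) = 2(14.01) + 4(1.008) + 3(16.00) = 80.052 g/mol.
n(H2O) = 229.20 / 18.016 = 12.722 mol.
Step 1 (H2O:HNO3 = 1:2): theoretical n(HNO3) = 25.444 mol; at 67.09% yield, n(HNO3) = 17.070 mol.
Step 2 (HNO3:NH4NO3 = 1:1): theoretical n(NH4NO3) = 17.070 mol, so theoretical mass = 17.070 × 80.052 = 1366.5 g.
At 75.32% yield, actual mass of NH4NO3 = 1366.5 × 0.7532 = 1029.3 g.

1029 g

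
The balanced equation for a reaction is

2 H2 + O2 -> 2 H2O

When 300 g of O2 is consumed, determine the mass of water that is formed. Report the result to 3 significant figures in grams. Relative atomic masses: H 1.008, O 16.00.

M(O2) = 2(16.00) = 32.00 g/mol.
M(H2O) = 2(1.008) + 16.00 = 18.016 g/mol.
n(O2) = 300.0 g / 32.00 g/mol = 9.375 mol.
From the equation the O2:H2O mole ratio is 1:2, so n(H2O) = 9.375 × 2/1 = 18.75 mol.
Mass of H2O = 18.75 mol × 18.016 g/mol = 337.8 g.

338 g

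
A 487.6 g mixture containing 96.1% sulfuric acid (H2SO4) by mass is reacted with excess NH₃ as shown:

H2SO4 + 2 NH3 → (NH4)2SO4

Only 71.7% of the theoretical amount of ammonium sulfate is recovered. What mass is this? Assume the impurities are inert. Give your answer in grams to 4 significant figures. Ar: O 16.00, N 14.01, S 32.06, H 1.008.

452.7 g

Pure H2SO4 available = 487.6 g × 0.961 = 468.58 g.
M(H2SO4) = 2(1.008) + 32.06 + 4(16.00) = 98.076 g/mol.
M((NH4)2SO4) = 2(14.01) + 8(1.008) + 32.06 + 4(16.00) = 132.144 g/mol.
n(H2SO4) = 468.58 g / 98.076 g/mol = 4.7778 mol.
From the equation the H2SO4:(NH4)2SO4 mole ratio is 1:1, so n((NH4)2SO4) = 4.7778 × 1/1 = 4.7778 mol.
Mass of (NH4)2SO4 = 4.7778 mol × 132.144 g/mol = 631.35 g.
Actual mass collected = 631.35 g × 0.717 = 452.68 g.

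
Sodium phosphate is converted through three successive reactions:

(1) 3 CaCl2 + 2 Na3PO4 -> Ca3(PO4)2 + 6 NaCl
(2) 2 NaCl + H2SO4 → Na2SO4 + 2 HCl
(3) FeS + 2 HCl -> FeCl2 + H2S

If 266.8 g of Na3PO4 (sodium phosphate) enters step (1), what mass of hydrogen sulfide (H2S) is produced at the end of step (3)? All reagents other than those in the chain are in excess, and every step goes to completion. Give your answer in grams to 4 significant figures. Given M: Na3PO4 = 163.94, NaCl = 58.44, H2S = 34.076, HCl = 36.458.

n(Na3PO4) = 266.8 / 163.94 = 1.6274 mol.
Reaction (1): Na3PO4→NaCl ratio 2:6 ⇒ n(NaCl) = 4.8823 mol.
Reaction (2): NaCl→HCl ratio 2:2 ⇒ n(HCl) = 4.8823 mol.
Reaction (3): HCl→H2S ratio 2:1 ⇒ n(H2S) = 2.4411 mol.
Mass of H2S = 2.4411 × 34.076 = 83.184 g.

83.18 g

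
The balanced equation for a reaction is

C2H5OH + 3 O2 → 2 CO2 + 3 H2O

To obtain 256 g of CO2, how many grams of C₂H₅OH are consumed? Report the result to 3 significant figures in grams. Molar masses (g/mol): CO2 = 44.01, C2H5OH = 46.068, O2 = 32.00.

134 g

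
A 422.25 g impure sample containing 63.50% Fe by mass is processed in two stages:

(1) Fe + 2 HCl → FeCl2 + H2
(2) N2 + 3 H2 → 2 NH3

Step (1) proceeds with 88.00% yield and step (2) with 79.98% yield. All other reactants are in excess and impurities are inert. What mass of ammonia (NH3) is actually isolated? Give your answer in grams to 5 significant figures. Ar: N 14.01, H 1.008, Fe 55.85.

Pure Fe = 422.25 × 0.6350 = 268.129 g.
M(Fe) = 55.85 g/mol.
M(NH3) = 14.01 + 3(1.008) = 17.034 g/mol.
n(Fe) = 268.129 / 55.85 = 4.80087 mol.
Step 1 (Fe:H2 = 1:1): theoretical n(H2) = 4.80087 mol; at 88.00% yield, n(H2) = 4.22477 mol.
Step 2 (H2:NH3 = 3:2): theoretical n(NH3) = 2.81651 mol, so theoretical mass = 2.81651 × 17.034 = 47.9765 g.
At 79.98% yield, actual mass of NH3 = 47.9765 × 0.7998 = 38.3716 g.

38.372 g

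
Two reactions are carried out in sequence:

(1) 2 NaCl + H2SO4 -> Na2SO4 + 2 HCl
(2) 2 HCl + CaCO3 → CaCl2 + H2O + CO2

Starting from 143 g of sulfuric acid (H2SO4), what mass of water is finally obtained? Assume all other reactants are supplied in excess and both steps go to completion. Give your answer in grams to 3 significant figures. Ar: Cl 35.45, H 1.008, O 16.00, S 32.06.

26.3 g

M(H2SO4) = 2(1.008) + 32.06 + 4(16.00) = 98.076 g/mol.
M(H2O) = 2(1.008) + 16.00 = 18.016 g/mol.
n(H2SO4) = 143.0 / 98.076 = 1.458 mol.
Step 1 gives a 1:2 ratio of H2SO4 to HCl, so n(HCl) = 2.916 mol.
In step 2 the HCl:H2O ratio is 2:1, so n(H2O) = 1.458 mol.
Mass of H2O = 1.458 × 18.016 = 26.27 g.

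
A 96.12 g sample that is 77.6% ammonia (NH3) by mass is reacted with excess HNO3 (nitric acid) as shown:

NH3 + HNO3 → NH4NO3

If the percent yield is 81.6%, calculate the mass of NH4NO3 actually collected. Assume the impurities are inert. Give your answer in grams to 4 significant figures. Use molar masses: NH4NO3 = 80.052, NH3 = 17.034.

286.0 g

Pure NH3 available = 96.12 g × 0.776 = 74.589 g.
n(NH3) = 74.589 g / 17.034 g/mol = 4.3788 mol.
From the equation the NH3:NH4NO3 mole ratio is 1:1, so n(NH4NO3) = 4.3788 × 1/1 = 4.3788 mol.
Mass of NH4NO3 = 4.3788 mol × 80.052 g/mol = 350.53 g.
Actual mass collected = 350.53 g × 0.816 = 286.04 g.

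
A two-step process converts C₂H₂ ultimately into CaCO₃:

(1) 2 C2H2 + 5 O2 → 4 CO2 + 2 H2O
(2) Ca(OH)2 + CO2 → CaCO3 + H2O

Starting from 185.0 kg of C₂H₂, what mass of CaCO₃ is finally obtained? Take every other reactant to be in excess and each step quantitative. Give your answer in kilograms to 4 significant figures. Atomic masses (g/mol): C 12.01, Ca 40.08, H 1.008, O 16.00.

M(C2H2) = 2(12.01) + 2(1.008) = 26.036 g/mol.
M(CaCO3) = 40.08 + 12.01 + 3(16.00) = 100.09 g/mol.
185.0 kg = 185000 g.
n(C2H2) = 185000 / 26.036 = 7105.5 mol.
Step 1 gives a 2:4 ratio of C2H2 to CO2, so n(CO2) = 14211 mol.
In step 2 the CO2:CaCO3 ratio is 1:1, so n(CaCO3) = 14211 mol.
Mass of CaCO3 = 14211 × 100.09 = 1.4224 × 10^6 g = 1422 kg.

1422 kg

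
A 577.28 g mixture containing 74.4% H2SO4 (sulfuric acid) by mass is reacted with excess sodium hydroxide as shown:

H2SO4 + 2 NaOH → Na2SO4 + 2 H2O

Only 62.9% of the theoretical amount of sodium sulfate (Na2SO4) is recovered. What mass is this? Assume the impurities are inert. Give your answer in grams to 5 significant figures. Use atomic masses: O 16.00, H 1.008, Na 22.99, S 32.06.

Pure H2SO4 available = 577.28 g × 0.744 = 429.496 g.
M(H2SO4) = 2(1.008) + 32.06 + 4(16.00) = 98.076 g/mol.
M(Na2SO4) = 2(22.99) + 32.06 + 4(16.00) = 142.04 g/mol.
n(H2SO4) = 429.496 g / 98.076 g/mol = 4.37922 mol.
From the equation the H2SO4:Na2SO4 mole ratio is 1:1, so n(Na2SO4) = 4.37922 × 1/1 = 4.37922 mol.
Mass of Na2SO4 = 4.37922 mol × 142.04 g/mol = 622.024 g.
Actual mass collected = 622.024 g × 0.629 = 391.253 g.

391.25 g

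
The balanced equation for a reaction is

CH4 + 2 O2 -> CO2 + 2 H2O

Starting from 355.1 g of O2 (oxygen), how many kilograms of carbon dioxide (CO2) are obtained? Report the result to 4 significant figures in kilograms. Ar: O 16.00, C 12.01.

0.2442 kg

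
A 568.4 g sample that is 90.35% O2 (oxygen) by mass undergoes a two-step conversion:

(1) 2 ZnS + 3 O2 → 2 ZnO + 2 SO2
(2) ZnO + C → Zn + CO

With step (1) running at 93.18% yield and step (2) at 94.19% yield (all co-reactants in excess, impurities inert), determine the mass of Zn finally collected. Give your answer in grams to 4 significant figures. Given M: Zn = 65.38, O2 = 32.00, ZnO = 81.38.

Pure O2 = 568.4 × 0.9035 = 513.55 g.
n(O2) = 513.55 / 32.00 = 16.048 mol.
Step 1 (O2:ZnO = 3:2): theoretical n(ZnO) = 10.699 mol; at 93.18% yield, n(ZnO) = 9.9693 mol.
Step 2 (ZnO:Zn = 1:1): theoretical n(Zn) = 9.9693 mol, so theoretical mass = 9.9693 × 65.38 = 651.79 g.
At 94.19% yield, actual mass of Zn = 651.79 × 0.9419 = 613.92 g.

613.9 g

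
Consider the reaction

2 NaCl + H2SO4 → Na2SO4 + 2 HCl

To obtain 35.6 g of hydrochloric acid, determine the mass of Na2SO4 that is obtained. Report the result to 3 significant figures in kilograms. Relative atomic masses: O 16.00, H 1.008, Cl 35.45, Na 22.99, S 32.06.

M(HCl) = 1.008 + 35.45 = 36.458 g/mol.
M(Na2SO4) = 2(22.99) + 32.06 + 4(16.00) = 142.04 g/mol.
n(HCl) = 35.60 g / 36.458 g/mol = 0.9765 mol.
From the equation the HCl:Na2SO4 mole ratio is 2:1, so n(Na2SO4) = 0.9765 × 1/2 = 0.4882 mol.
Mass of Na2SO4 = 0.4882 mol × 142.04 g/mol = 69.35 g.
Converting to kg: 69.35 g = 0.0693 kg.

0.0693 kg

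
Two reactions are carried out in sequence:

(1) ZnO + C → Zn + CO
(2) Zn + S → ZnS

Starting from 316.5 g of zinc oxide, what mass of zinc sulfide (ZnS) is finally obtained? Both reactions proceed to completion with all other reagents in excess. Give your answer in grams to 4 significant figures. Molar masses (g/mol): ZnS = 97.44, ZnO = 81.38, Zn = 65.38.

n(ZnO) = 316.50 / 81.38 = 3.8892 mol.
Step 1 gives a 1:1 ratio of ZnO to Zn, so n(Zn) = 3.8892 mol.
In step 2 the Zn:ZnS ratio is 1:1, so n(ZnS) = 3.8892 mol.
Mass of ZnS = 3.8892 × 97.44 = 378.96 g.

379.0 g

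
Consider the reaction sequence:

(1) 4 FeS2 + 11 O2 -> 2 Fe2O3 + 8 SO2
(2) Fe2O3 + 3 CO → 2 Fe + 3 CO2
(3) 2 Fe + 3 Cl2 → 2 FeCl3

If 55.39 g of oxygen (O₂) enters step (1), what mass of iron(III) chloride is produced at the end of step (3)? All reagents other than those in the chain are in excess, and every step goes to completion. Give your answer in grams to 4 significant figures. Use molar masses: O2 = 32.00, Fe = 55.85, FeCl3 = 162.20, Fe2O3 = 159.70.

102.1 g

n(O2) = 55.39 / 32.00 = 1.7309 mol.
Reaction (1): O2→Fe2O3 ratio 11:2 ⇒ n(Fe2O3) = 0.31472 mol.
Reaction (2): Fe2O3→Fe ratio 1:2 ⇒ n(Fe) = 0.62943 mol.
Reaction (3): Fe→FeCl3 ratio 2:2 ⇒ n(FeCl3) = 0.62943 mol.
Mass of FeCl3 = 0.62943 × 162.20 = 102.09 g.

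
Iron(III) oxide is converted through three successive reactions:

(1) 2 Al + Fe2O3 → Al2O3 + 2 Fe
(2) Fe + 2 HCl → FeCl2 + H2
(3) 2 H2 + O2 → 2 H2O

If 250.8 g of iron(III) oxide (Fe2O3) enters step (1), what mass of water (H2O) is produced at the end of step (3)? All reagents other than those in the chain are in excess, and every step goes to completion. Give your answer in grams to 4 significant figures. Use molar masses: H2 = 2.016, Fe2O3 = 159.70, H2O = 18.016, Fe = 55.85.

56.59 g

n(Fe2O3) = 250.8 / 159.70 = 1.5704 mol.
Reaction (1): Fe2O3→Fe ratio 1:2 ⇒ n(Fe) = 3.1409 mol.
Reaction (2): Fe→H2 ratio 1:1 ⇒ n(H2) = 3.1409 mol.
Reaction (3): H2→H2O ratio 2:2 ⇒ n(H2O) = 3.1409 mol.
Mass of H2O = 3.1409 × 18.016 = 56.586 g.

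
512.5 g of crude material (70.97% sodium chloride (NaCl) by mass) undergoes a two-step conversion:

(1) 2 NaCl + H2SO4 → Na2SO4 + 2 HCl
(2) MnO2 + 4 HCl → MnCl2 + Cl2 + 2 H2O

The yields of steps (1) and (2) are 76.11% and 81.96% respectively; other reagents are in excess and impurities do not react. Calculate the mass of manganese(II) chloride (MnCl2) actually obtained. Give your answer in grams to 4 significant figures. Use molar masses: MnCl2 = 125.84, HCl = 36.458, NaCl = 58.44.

Pure NaCl = 512.5 × 0.7097 = 363.72 g.
n(NaCl) = 363.72 / 58.44 = 6.2238 mol.
Step 1 (NaCl:HCl = 2:2): theoretical n(HCl) = 6.2238 mol; at 76.11% yield, n(HCl) = 4.7370 mol.
Step 2 (HCl:MnCl2 = 4:1): theoretical n(MnCl2) = 1.1842 mol, so theoretical mass = 1.1842 × 125.84 = 149.02 g.
At 81.96% yield, actual mass of MnCl2 = 149.02 × 0.8196 = 122.14 g.

122.1 g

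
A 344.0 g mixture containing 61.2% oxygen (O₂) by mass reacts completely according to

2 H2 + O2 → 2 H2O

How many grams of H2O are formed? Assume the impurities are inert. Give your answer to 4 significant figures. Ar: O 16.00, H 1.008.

Mass of pure O2 = 344.0 g × 0.612 = 210.53 g.
M(O2) = 2(16.00) = 32.00 g/mol.
M(H2O) = 2(1.008) + 16.00 = 18.016 g/mol.
n(O2) = 210.53 g / 32.00 g/mol = 6.5790 mol.
From the equation the O2:H2O mole ratio is 1:2, so n(H2O) = 6.5790 × 2/1 = 13.158 mol.
Mass of H2O = 13.158 mol × 18.016 g/mol = 237.05 g.

237.1 g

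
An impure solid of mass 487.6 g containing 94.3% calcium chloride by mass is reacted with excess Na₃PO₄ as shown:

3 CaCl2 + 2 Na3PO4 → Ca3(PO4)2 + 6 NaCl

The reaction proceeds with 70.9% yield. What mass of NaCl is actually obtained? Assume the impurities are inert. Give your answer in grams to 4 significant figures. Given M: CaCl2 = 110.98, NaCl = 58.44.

343.3 g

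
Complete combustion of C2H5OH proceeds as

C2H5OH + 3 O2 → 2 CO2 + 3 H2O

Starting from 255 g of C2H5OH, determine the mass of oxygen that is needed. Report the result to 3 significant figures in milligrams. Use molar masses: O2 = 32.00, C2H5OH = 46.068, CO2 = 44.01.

531000 mg

n(C2H5OH) = 255.0 g / 46.068 g/mol = 5.535 mol.
From the equation the C2H5OH:O2 mole ratio is 1:3, so n(O2) = 5.535 × 3/1 = 16.61 mol.
Mass of O2 = 16.61 mol × 32.00 g/mol = 531.4 g.
Converting to mg: 531.4 g = 531000 mg.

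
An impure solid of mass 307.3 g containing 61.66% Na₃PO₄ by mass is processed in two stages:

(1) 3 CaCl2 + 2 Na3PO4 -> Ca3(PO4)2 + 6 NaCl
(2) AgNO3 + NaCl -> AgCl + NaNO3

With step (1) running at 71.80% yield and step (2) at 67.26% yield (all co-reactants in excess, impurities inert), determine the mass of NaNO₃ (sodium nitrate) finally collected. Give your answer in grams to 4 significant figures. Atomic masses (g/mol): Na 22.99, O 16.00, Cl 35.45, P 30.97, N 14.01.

142.3 g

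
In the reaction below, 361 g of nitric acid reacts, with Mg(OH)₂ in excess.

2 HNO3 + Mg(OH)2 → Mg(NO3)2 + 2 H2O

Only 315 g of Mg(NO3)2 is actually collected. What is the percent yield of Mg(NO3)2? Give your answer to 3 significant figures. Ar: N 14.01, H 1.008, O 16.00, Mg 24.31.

M(HNO3) = 1.008 + 14.01 + 3(16.00) = 63.018 g/mol.
M(Mg(NO3)2) = 24.31 + 2(14.01) + 6(16.00) = 148.33 g/mol.
n(HNO3) = 361.0 g / 63.018 g/mol = 5.729 mol.
From the equation the HNO3:Mg(NO3)2 mole ratio is 2:1, so n(Mg(NO3)2) = 5.729 × 1/2 = 2.864 mol.
Mass of Mg(NO3)2 = 2.864 mol × 148.33 g/mol = 424.9 g.
This is the theoretical yield. Percent yield = 315 g / 424.9 g × 100% = 74.14%.

74.1 %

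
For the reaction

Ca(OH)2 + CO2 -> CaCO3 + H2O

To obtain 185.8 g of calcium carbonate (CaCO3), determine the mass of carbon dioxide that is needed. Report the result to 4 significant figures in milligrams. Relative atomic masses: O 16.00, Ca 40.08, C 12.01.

81700 mg

M(CaCO3) = 40.08 + 12.01 + 3(16.00) = 100.09 g/mol.
M(CO2) = 12.01 + 2(16.00) = 44.01 g/mol.
n(CaCO3) = 185.80 g / 100.09 g/mol = 1.8563 mol.
From the equation the CaCO3:CO2 mole ratio is 1:1, so n(CO2) = 1.8563 × 1/1 = 1.8563 mol.
Mass of CO2 = 1.8563 mol × 44.01 g/mol = 81.697 g.
Converting to mg: 81.697 g = 81700 mg.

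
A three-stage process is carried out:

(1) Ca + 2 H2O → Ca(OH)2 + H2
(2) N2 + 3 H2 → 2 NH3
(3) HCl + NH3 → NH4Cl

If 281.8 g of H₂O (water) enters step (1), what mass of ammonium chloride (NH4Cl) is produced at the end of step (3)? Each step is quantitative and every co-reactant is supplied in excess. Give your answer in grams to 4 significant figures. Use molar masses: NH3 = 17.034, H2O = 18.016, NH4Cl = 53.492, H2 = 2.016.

n(H2O) = 281.8 / 18.016 = 15.642 mol.
Reaction (1): H2O→H2 ratio 2:1 ⇒ n(H2) = 7.8208 mol.
Reaction (2): H2→NH3 ratio 3:2 ⇒ n(NH3) = 5.2139 mol.
Reaction (3): NH3→NH4Cl ratio 1:1 ⇒ n(NH4Cl) = 5.2139 mol.
Mass of NH4Cl = 5.2139 × 53.492 = 278.90 g.

278.9 g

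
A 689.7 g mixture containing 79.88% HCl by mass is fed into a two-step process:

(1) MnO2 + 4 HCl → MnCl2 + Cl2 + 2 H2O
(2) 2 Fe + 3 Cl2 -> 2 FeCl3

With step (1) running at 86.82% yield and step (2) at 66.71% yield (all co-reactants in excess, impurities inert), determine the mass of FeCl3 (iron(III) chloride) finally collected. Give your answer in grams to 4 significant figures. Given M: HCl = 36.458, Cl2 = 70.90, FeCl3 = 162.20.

236.6 g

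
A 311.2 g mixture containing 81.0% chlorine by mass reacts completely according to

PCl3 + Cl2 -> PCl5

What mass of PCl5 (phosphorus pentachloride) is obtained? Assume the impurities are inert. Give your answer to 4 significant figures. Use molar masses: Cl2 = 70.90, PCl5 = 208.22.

740.3 g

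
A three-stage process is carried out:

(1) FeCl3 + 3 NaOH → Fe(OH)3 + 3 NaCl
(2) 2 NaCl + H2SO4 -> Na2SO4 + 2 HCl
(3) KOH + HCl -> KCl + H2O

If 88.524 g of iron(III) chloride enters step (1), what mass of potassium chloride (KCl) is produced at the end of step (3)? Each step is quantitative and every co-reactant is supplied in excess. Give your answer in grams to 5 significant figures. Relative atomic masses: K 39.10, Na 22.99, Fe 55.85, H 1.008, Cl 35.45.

M(FeCl3) = 55.85 + 3(35.45) = 162.20 g/mol.
M(KCl) = 39.10 + 35.45 = 74.55 g/mol.
n(FeCl3) = 88.524 / 162.20 = 0.545771 mol.
Reaction (1): FeCl3→NaCl ratio 1:3 ⇒ n(NaCl) = 1.63731 mol.
Reaction (2): NaCl→HCl ratio 2:2 ⇒ n(HCl) = 1.63731 mol.
Reaction (3): HCl→KCl ratio 1:1 ⇒ n(KCl) = 1.63731 mol.
Mass of KCl = 1.63731 × 74.55 = 122.062 g.

122.06 g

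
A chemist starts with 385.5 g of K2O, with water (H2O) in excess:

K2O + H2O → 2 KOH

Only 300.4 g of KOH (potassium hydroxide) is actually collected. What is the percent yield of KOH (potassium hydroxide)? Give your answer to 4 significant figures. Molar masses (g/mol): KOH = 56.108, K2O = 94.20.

65.41 %

n(K2O) = 385.50 g / 94.20 g/mol = 4.0924 mol.
From the equation the K2O:KOH mole ratio is 1:2, so n(KOH) = 4.0924 × 2/1 = 8.1847 mol.
Mass of KOH = 8.1847 mol × 56.108 g/mol = 459.23 g.
This is the theoretical yield. Percent yield = 300.4 g / 459.23 g × 100% = 65.414%.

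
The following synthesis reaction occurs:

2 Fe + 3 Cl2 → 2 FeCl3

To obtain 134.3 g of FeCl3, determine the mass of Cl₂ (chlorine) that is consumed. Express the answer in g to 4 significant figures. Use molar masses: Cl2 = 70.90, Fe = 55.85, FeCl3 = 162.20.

88.06 g

n(FeCl3) = 134.30 g / 162.20 g/mol = 0.82799 mol.
From the equation the FeCl3:Cl2 mole ratio is 2:3, so n(Cl2) = 0.82799 × 3/2 = 1.2420 mol.
Mass of Cl2 = 1.2420 mol × 70.90 g/mol = 88.057 g.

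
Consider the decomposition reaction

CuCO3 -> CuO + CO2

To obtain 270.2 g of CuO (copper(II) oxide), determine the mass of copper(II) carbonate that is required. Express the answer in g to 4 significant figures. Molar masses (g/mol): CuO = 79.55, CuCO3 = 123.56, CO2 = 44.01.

n(CuO) = 270.20 g / 79.55 g/mol = 3.3966 mol.
From the equation the CuO:CuCO3 mole ratio is 1:1, so n(CuCO3) = 3.3966 × 1/1 = 3.3966 mol.
Mass of CuCO3 = 3.3966 mol × 123.56 g/mol = 419.68 g.

419.7 g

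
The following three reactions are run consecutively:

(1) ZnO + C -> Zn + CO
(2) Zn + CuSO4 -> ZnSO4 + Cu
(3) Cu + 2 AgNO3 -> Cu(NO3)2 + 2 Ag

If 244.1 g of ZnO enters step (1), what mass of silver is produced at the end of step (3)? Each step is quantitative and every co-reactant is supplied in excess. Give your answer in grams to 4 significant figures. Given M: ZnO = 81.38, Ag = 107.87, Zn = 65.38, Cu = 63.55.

647.1 g

n(ZnO) = 244.1 / 81.38 = 2.9995 mol.
Reaction (1): ZnO→Zn ratio 1:1 ⇒ n(Zn) = 2.9995 mol.
Reaction (2): Zn→Cu ratio 1:1 ⇒ n(Cu) = 2.9995 mol.
Reaction (3): Cu→Ag ratio 1:2 ⇒ n(Ag) = 5.9990 mol.
Mass of Ag = 5.9990 × 107.87 = 647.11 g.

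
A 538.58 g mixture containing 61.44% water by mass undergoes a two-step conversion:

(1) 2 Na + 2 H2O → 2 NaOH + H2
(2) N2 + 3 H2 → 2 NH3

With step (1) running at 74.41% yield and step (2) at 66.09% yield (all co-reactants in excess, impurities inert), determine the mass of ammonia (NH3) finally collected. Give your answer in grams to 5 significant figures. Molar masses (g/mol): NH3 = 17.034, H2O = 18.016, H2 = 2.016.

51.287 g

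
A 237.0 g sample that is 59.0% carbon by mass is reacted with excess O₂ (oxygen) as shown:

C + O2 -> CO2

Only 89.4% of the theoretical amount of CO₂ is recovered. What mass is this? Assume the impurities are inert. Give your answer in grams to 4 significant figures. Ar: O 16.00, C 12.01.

458.1 g

Pure C available = 237.0 g × 0.590 = 139.83 g.
M(C) = 12.01 g/mol.
M(CO2) = 12.01 + 2(16.00) = 44.01 g/mol.
n(C) = 139.83 g / 12.01 g/mol = 11.643 mol.
From the equation the C:CO2 mole ratio is 1:1, so n(CO2) = 11.643 × 1/1 = 11.643 mol.
Mass of CO2 = 11.643 mol × 44.01 g/mol = 512.40 g.
Actual mass collected = 512.40 g × 0.894 = 458.09 g.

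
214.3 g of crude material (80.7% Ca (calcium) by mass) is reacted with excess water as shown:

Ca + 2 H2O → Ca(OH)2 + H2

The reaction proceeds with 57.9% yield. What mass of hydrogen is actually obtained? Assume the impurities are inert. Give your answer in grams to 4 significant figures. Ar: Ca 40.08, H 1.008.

Pure Ca available = 214.3 g × 0.807 = 172.94 g.
M(Ca) = 40.08 g/mol.
M(H2) = 2(1.008) = 2.016 g/mol.
n(Ca) = 172.94 g / 40.08 g/mol = 4.3149 mol.
From the equation the Ca:H2 mole ratio is 1:1, so n(H2) = 4.3149 × 1/1 = 4.3149 mol.
Mass of H2 = 4.3149 mol × 2.016 g/mol = 8.6988 g.
Actual mass collected = 8.6988 g × 0.579 = 5.0366 g.

5.037 g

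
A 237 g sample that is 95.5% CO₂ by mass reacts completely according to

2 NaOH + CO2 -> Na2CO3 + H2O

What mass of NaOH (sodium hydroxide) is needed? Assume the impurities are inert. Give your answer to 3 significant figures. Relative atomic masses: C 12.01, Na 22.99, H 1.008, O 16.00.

Mass of pure CO2 = 237 g × 0.955 = 226.3 g.
M(CO2) = 12.01 + 2(16.00) = 44.01 g/mol.
M(NaOH) = 22.99 + 16.00 + 1.008 = 39.998 g/mol.
n(CO2) = 226.3 g / 44.01 g/mol = 5.143 mol.
From the equation the CO2:NaOH mole ratio is 1:2, so n(NaOH) = 5.143 × 2/1 = 10.29 mol.
Mass of NaOH = 10.29 mol × 39.998 g/mol = 411.4 g.

411 g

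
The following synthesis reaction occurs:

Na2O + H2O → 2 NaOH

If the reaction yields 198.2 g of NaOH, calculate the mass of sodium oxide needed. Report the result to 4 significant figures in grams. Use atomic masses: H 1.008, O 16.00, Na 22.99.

153.6 g

M(NaOH) = 22.99 + 16.00 + 1.008 = 39.998 g/mol.
M(Na2O) = 2(22.99) + 16.00 = 61.98 g/mol.
n(NaOH) = 198.20 g / 39.998 g/mol = 4.9552 mol.
From the equation the NaOH:Na2O mole ratio is 2:1, so n(Na2O) = 4.9552 × 1/2 = 2.4776 mol.
Mass of Na2O = 2.4776 mol × 61.98 g/mol = 153.56 g.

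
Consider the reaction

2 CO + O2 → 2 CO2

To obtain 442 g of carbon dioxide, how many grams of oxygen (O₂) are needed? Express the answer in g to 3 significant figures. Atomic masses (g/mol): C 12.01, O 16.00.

M(CO2) = 12.01 + 2(16.00) = 44.01 g/mol.
M(O2) = 2(16.00) = 32.00 g/mol.
n(CO2) = 442.0 g / 44.01 g/mol = 10.04 mol.
From the equation the CO2:O2 mole ratio is 2:1, so n(O2) = 10.04 × 1/2 = 5.022 mol.
Mass of O2 = 5.022 mol × 32.00 g/mol = 160.7 g.

161 g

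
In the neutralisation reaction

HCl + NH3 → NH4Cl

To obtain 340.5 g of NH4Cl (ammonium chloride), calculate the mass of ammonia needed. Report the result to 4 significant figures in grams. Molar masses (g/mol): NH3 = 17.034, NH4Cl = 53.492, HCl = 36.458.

108.4 g

n(NH4Cl) = 340.50 g / 53.492 g/mol = 6.3654 mol.
From the equation the NH4Cl:NH3 mole ratio is 1:1, so n(NH3) = 6.3654 × 1/1 = 6.3654 mol.
Mass of NH3 = 6.3654 mol × 17.034 g/mol = 108.43 g.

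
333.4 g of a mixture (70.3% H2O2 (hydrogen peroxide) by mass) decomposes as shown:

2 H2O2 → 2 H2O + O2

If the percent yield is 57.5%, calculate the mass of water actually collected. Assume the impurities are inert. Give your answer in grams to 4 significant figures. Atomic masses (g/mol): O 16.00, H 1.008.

Pure H2O2 available = 333.4 g × 0.703 = 234.38 g.
M(H2O2) = 2(1.008) + 2(16.00) = 34.016 g/mol.
M(H2O) = 2(1.008) + 16.00 = 18.016 g/mol.
n(H2O2) = 234.38 g / 34.016 g/mol = 6.8903 mol.
From the equation the H2O2:H2O mole ratio is 2:2, so n(H2O) = 6.8903 × 2/2 = 6.8903 mol.
Mass of H2O = 6.8903 mol × 18.016 g/mol = 124.14 g.
Actual mass collected = 124.14 g × 0.575 = 71.378 g.

71.38 g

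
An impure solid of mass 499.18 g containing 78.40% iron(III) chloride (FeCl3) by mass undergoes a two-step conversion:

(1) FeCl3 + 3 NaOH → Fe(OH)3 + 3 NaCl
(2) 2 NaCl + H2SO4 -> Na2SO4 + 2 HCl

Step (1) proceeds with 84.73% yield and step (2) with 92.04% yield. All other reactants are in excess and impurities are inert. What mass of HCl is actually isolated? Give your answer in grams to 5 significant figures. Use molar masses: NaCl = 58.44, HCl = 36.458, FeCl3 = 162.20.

Pure FeCl3 = 499.18 × 0.7840 = 391.357 g.
n(FeCl3) = 391.357 / 162.20 = 2.41281 mol.
Step 1 (FeCl3:NaCl = 1:3): theoretical n(NaCl) = 7.23842 mol; at 84.73% yield, n(NaCl) = 6.13311 mol.
Step 2 (NaCl:HCl = 2:2): theoretical n(HCl) = 6.13311 mol, so theoretical mass = 6.13311 × 36.458 = 223.601 g.
At 92.04% yield, actual mass of HCl = 223.601 × 0.9204 = 205.802 g.

205.80 g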